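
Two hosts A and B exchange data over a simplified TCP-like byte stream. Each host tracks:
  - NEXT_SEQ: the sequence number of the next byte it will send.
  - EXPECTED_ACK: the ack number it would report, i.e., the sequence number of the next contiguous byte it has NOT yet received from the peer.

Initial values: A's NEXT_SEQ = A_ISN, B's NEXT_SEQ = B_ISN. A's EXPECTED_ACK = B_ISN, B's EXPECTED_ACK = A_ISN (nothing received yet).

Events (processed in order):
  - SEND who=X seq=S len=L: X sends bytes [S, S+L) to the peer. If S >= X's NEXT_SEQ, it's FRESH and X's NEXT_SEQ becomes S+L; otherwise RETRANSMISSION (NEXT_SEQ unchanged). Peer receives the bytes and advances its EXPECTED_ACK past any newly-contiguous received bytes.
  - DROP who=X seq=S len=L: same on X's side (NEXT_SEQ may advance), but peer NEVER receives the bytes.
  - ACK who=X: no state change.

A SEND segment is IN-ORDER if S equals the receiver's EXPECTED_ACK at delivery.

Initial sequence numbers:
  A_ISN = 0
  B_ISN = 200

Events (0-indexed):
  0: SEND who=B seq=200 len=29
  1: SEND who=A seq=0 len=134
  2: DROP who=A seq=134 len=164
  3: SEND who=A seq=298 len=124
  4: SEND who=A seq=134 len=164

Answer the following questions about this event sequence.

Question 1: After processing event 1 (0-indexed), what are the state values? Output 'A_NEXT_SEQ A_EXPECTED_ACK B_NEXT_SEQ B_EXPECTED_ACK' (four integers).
After event 0: A_seq=0 A_ack=229 B_seq=229 B_ack=0
After event 1: A_seq=134 A_ack=229 B_seq=229 B_ack=134

134 229 229 134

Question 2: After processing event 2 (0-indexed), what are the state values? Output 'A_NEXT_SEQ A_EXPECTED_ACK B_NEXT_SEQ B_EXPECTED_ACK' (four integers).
After event 0: A_seq=0 A_ack=229 B_seq=229 B_ack=0
After event 1: A_seq=134 A_ack=229 B_seq=229 B_ack=134
After event 2: A_seq=298 A_ack=229 B_seq=229 B_ack=134

298 229 229 134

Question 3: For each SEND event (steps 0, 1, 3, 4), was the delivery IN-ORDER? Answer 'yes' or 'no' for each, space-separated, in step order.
Answer: yes yes no yes

Derivation:
Step 0: SEND seq=200 -> in-order
Step 1: SEND seq=0 -> in-order
Step 3: SEND seq=298 -> out-of-order
Step 4: SEND seq=134 -> in-order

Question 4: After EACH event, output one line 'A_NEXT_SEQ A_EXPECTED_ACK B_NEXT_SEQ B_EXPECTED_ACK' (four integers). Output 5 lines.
0 229 229 0
134 229 229 134
298 229 229 134
422 229 229 134
422 229 229 422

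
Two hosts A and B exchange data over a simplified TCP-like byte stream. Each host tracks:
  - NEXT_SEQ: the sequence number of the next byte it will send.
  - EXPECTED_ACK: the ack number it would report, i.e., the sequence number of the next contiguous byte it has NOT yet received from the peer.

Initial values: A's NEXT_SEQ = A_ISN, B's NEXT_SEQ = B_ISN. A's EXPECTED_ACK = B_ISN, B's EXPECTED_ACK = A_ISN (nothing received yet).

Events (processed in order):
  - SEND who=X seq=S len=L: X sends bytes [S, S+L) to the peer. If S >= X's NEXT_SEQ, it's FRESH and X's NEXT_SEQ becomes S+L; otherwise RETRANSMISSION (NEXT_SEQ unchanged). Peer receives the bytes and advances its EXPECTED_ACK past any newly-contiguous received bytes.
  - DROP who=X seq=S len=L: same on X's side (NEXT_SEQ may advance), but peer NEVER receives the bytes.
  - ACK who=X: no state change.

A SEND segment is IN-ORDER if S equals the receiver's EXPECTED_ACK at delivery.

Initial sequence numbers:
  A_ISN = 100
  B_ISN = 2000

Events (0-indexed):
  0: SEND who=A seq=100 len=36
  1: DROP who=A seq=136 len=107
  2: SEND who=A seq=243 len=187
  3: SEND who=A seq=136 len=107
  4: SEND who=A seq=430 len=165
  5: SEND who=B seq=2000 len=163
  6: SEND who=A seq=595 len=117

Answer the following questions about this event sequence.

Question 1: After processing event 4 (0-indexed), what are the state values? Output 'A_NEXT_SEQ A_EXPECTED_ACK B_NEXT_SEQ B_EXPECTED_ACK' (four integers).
After event 0: A_seq=136 A_ack=2000 B_seq=2000 B_ack=136
After event 1: A_seq=243 A_ack=2000 B_seq=2000 B_ack=136
After event 2: A_seq=430 A_ack=2000 B_seq=2000 B_ack=136
After event 3: A_seq=430 A_ack=2000 B_seq=2000 B_ack=430
After event 4: A_seq=595 A_ack=2000 B_seq=2000 B_ack=595

595 2000 2000 595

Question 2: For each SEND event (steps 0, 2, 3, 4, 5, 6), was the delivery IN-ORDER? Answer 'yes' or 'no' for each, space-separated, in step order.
Answer: yes no yes yes yes yes

Derivation:
Step 0: SEND seq=100 -> in-order
Step 2: SEND seq=243 -> out-of-order
Step 3: SEND seq=136 -> in-order
Step 4: SEND seq=430 -> in-order
Step 5: SEND seq=2000 -> in-order
Step 6: SEND seq=595 -> in-order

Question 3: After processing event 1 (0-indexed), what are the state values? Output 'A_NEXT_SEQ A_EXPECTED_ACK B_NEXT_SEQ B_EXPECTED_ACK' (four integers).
After event 0: A_seq=136 A_ack=2000 B_seq=2000 B_ack=136
After event 1: A_seq=243 A_ack=2000 B_seq=2000 B_ack=136

243 2000 2000 136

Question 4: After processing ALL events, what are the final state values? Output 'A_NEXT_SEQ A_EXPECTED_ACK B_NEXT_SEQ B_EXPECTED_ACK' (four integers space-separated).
After event 0: A_seq=136 A_ack=2000 B_seq=2000 B_ack=136
After event 1: A_seq=243 A_ack=2000 B_seq=2000 B_ack=136
After event 2: A_seq=430 A_ack=2000 B_seq=2000 B_ack=136
After event 3: A_seq=430 A_ack=2000 B_seq=2000 B_ack=430
After event 4: A_seq=595 A_ack=2000 B_seq=2000 B_ack=595
After event 5: A_seq=595 A_ack=2163 B_seq=2163 B_ack=595
After event 6: A_seq=712 A_ack=2163 B_seq=2163 B_ack=712

Answer: 712 2163 2163 712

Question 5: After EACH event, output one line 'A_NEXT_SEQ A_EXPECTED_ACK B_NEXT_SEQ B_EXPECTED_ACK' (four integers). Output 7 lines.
136 2000 2000 136
243 2000 2000 136
430 2000 2000 136
430 2000 2000 430
595 2000 2000 595
595 2163 2163 595
712 2163 2163 712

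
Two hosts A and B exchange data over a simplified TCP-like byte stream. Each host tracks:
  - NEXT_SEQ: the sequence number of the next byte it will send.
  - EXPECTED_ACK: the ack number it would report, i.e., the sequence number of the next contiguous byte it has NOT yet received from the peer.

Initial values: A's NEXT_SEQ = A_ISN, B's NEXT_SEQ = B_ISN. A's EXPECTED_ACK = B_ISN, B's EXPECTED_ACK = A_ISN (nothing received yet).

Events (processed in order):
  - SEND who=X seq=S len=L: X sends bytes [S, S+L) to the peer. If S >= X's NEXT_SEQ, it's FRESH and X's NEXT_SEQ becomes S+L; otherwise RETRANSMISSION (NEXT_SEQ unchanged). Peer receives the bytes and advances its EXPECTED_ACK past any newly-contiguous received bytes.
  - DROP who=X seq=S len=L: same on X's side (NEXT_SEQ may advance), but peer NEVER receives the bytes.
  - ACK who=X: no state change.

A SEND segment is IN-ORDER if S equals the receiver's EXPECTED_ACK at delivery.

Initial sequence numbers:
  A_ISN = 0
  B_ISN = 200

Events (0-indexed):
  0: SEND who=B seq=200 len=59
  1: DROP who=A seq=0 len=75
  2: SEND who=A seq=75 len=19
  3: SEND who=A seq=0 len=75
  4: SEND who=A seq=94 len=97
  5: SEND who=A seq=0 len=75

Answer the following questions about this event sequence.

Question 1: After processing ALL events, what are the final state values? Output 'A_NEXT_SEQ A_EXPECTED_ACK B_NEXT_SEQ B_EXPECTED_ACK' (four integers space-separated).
Answer: 191 259 259 191

Derivation:
After event 0: A_seq=0 A_ack=259 B_seq=259 B_ack=0
After event 1: A_seq=75 A_ack=259 B_seq=259 B_ack=0
After event 2: A_seq=94 A_ack=259 B_seq=259 B_ack=0
After event 3: A_seq=94 A_ack=259 B_seq=259 B_ack=94
After event 4: A_seq=191 A_ack=259 B_seq=259 B_ack=191
After event 5: A_seq=191 A_ack=259 B_seq=259 B_ack=191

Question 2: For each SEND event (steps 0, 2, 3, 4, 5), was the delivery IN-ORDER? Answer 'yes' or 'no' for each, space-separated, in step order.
Answer: yes no yes yes no

Derivation:
Step 0: SEND seq=200 -> in-order
Step 2: SEND seq=75 -> out-of-order
Step 3: SEND seq=0 -> in-order
Step 4: SEND seq=94 -> in-order
Step 5: SEND seq=0 -> out-of-order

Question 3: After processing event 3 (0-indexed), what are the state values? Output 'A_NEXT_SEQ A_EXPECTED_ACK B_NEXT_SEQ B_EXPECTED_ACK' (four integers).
After event 0: A_seq=0 A_ack=259 B_seq=259 B_ack=0
After event 1: A_seq=75 A_ack=259 B_seq=259 B_ack=0
After event 2: A_seq=94 A_ack=259 B_seq=259 B_ack=0
After event 3: A_seq=94 A_ack=259 B_seq=259 B_ack=94

94 259 259 94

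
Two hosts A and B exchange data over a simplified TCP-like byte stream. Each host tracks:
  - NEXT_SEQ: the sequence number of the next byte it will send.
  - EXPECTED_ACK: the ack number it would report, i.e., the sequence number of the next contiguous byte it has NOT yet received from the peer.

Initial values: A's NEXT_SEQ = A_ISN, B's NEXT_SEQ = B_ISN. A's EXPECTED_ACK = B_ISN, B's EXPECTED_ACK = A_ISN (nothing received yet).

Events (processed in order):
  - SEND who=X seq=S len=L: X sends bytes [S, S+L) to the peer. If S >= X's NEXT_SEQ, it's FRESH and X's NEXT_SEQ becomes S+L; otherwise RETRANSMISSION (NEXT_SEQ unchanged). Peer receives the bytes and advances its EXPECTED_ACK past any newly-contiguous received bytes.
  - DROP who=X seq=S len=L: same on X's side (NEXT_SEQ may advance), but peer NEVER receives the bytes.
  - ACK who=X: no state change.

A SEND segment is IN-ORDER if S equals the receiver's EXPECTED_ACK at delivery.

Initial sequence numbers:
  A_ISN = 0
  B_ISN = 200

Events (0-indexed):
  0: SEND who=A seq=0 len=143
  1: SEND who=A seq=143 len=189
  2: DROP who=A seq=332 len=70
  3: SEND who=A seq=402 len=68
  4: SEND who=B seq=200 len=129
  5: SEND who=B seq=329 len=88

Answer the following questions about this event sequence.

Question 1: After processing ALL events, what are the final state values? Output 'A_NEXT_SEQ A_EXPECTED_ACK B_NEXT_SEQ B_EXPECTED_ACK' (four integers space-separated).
After event 0: A_seq=143 A_ack=200 B_seq=200 B_ack=143
After event 1: A_seq=332 A_ack=200 B_seq=200 B_ack=332
After event 2: A_seq=402 A_ack=200 B_seq=200 B_ack=332
After event 3: A_seq=470 A_ack=200 B_seq=200 B_ack=332
After event 4: A_seq=470 A_ack=329 B_seq=329 B_ack=332
After event 5: A_seq=470 A_ack=417 B_seq=417 B_ack=332

Answer: 470 417 417 332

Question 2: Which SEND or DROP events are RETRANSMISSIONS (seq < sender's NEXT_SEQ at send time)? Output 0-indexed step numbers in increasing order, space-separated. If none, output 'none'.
Step 0: SEND seq=0 -> fresh
Step 1: SEND seq=143 -> fresh
Step 2: DROP seq=332 -> fresh
Step 3: SEND seq=402 -> fresh
Step 4: SEND seq=200 -> fresh
Step 5: SEND seq=329 -> fresh

Answer: none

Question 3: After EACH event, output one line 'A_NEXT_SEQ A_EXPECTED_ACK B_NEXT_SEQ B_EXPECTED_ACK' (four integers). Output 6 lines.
143 200 200 143
332 200 200 332
402 200 200 332
470 200 200 332
470 329 329 332
470 417 417 332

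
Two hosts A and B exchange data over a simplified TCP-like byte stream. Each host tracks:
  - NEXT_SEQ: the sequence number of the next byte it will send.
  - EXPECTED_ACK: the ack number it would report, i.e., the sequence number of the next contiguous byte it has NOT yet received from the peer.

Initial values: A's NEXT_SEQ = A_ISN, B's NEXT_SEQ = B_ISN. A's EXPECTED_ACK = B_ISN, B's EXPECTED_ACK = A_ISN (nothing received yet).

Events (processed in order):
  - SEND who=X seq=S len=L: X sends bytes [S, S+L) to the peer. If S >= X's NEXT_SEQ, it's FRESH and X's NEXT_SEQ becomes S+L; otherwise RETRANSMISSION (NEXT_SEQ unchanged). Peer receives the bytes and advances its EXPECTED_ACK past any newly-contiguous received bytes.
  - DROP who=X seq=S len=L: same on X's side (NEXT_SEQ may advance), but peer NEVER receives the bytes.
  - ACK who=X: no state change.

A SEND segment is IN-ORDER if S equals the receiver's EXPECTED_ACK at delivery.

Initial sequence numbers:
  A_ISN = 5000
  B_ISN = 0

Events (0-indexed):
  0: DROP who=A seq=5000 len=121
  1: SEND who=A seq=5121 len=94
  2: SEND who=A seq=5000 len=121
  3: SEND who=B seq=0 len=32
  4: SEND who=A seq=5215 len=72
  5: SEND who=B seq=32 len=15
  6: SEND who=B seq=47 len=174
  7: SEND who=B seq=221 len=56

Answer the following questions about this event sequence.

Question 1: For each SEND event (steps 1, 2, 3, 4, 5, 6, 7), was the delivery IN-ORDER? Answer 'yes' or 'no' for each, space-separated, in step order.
Answer: no yes yes yes yes yes yes

Derivation:
Step 1: SEND seq=5121 -> out-of-order
Step 2: SEND seq=5000 -> in-order
Step 3: SEND seq=0 -> in-order
Step 4: SEND seq=5215 -> in-order
Step 5: SEND seq=32 -> in-order
Step 6: SEND seq=47 -> in-order
Step 7: SEND seq=221 -> in-order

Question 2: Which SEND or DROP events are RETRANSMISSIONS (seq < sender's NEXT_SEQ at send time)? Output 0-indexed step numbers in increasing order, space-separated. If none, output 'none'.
Step 0: DROP seq=5000 -> fresh
Step 1: SEND seq=5121 -> fresh
Step 2: SEND seq=5000 -> retransmit
Step 3: SEND seq=0 -> fresh
Step 4: SEND seq=5215 -> fresh
Step 5: SEND seq=32 -> fresh
Step 6: SEND seq=47 -> fresh
Step 7: SEND seq=221 -> fresh

Answer: 2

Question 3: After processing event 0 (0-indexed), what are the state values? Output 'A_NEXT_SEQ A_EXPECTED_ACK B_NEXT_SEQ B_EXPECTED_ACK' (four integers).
After event 0: A_seq=5121 A_ack=0 B_seq=0 B_ack=5000

5121 0 0 5000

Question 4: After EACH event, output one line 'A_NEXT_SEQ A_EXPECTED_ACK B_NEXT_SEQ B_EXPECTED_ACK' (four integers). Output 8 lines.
5121 0 0 5000
5215 0 0 5000
5215 0 0 5215
5215 32 32 5215
5287 32 32 5287
5287 47 47 5287
5287 221 221 5287
5287 277 277 5287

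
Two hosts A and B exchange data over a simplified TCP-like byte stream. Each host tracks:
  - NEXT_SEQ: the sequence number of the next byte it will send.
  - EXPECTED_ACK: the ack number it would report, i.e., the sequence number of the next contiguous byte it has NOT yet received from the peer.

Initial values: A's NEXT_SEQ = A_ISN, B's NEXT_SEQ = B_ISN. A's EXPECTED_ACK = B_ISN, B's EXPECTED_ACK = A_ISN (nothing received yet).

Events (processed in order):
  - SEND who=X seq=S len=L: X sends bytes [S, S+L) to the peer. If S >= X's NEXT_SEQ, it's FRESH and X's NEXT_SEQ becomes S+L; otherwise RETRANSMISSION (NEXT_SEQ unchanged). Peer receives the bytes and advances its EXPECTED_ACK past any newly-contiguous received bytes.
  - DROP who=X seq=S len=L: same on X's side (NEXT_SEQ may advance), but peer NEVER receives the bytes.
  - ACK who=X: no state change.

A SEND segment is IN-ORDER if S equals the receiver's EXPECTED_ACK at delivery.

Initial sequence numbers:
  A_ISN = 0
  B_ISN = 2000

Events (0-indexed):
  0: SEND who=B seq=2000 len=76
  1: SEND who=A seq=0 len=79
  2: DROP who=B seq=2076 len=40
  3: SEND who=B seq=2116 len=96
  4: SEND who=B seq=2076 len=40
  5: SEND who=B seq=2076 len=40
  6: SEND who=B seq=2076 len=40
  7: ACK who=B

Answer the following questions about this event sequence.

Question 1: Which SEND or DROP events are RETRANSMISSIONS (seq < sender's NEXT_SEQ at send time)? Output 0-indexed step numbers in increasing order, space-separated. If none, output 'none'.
Step 0: SEND seq=2000 -> fresh
Step 1: SEND seq=0 -> fresh
Step 2: DROP seq=2076 -> fresh
Step 3: SEND seq=2116 -> fresh
Step 4: SEND seq=2076 -> retransmit
Step 5: SEND seq=2076 -> retransmit
Step 6: SEND seq=2076 -> retransmit

Answer: 4 5 6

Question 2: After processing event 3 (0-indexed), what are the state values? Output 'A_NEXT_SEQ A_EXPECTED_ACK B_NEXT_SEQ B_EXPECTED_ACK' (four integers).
After event 0: A_seq=0 A_ack=2076 B_seq=2076 B_ack=0
After event 1: A_seq=79 A_ack=2076 B_seq=2076 B_ack=79
After event 2: A_seq=79 A_ack=2076 B_seq=2116 B_ack=79
After event 3: A_seq=79 A_ack=2076 B_seq=2212 B_ack=79

79 2076 2212 79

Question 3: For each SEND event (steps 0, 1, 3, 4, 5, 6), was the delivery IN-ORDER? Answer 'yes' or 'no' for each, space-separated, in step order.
Step 0: SEND seq=2000 -> in-order
Step 1: SEND seq=0 -> in-order
Step 3: SEND seq=2116 -> out-of-order
Step 4: SEND seq=2076 -> in-order
Step 5: SEND seq=2076 -> out-of-order
Step 6: SEND seq=2076 -> out-of-order

Answer: yes yes no yes no no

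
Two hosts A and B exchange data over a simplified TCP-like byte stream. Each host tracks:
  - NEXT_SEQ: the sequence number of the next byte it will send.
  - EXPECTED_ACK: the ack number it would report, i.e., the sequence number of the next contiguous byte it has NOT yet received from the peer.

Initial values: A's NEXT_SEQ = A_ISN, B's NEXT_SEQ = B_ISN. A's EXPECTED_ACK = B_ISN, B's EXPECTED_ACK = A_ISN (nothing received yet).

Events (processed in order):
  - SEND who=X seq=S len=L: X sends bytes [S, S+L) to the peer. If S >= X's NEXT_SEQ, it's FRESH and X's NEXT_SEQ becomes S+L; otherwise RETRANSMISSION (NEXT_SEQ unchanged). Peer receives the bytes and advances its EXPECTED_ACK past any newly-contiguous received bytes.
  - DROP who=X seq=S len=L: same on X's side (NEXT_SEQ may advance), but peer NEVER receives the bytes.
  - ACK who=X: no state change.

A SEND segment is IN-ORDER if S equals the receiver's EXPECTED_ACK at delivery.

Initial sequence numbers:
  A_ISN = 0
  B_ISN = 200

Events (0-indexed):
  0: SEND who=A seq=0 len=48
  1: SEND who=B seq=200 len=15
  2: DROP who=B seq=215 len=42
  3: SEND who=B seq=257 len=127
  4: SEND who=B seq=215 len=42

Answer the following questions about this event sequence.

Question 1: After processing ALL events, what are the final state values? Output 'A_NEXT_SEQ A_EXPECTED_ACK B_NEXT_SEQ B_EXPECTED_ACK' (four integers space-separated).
Answer: 48 384 384 48

Derivation:
After event 0: A_seq=48 A_ack=200 B_seq=200 B_ack=48
After event 1: A_seq=48 A_ack=215 B_seq=215 B_ack=48
After event 2: A_seq=48 A_ack=215 B_seq=257 B_ack=48
After event 3: A_seq=48 A_ack=215 B_seq=384 B_ack=48
After event 4: A_seq=48 A_ack=384 B_seq=384 B_ack=48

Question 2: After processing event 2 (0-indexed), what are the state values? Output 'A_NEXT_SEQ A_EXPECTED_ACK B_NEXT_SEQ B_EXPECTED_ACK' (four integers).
After event 0: A_seq=48 A_ack=200 B_seq=200 B_ack=48
After event 1: A_seq=48 A_ack=215 B_seq=215 B_ack=48
After event 2: A_seq=48 A_ack=215 B_seq=257 B_ack=48

48 215 257 48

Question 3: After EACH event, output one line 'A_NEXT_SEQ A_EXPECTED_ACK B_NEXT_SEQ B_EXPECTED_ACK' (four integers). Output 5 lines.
48 200 200 48
48 215 215 48
48 215 257 48
48 215 384 48
48 384 384 48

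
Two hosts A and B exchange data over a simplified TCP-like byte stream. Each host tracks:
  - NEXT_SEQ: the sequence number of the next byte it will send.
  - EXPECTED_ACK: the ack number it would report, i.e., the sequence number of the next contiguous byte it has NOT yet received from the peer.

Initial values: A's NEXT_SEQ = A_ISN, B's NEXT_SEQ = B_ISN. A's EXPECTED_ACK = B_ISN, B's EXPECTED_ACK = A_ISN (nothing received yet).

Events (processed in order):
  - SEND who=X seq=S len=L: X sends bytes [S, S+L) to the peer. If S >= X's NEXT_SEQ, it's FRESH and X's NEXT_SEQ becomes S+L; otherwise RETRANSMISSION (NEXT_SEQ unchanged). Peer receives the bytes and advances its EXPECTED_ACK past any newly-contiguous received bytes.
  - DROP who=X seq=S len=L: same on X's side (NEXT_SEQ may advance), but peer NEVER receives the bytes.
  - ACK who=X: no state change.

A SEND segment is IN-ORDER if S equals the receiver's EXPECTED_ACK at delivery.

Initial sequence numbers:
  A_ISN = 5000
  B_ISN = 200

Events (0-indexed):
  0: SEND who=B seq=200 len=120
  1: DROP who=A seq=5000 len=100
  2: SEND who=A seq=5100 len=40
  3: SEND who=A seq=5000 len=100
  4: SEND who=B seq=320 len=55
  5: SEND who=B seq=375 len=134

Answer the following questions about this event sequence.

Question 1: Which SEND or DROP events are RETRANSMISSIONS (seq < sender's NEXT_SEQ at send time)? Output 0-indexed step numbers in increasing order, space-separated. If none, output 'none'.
Step 0: SEND seq=200 -> fresh
Step 1: DROP seq=5000 -> fresh
Step 2: SEND seq=5100 -> fresh
Step 3: SEND seq=5000 -> retransmit
Step 4: SEND seq=320 -> fresh
Step 5: SEND seq=375 -> fresh

Answer: 3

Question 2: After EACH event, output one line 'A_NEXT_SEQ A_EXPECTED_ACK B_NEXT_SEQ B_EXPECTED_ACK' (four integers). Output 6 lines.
5000 320 320 5000
5100 320 320 5000
5140 320 320 5000
5140 320 320 5140
5140 375 375 5140
5140 509 509 5140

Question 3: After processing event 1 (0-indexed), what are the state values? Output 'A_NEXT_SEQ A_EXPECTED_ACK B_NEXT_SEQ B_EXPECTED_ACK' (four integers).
After event 0: A_seq=5000 A_ack=320 B_seq=320 B_ack=5000
After event 1: A_seq=5100 A_ack=320 B_seq=320 B_ack=5000

5100 320 320 5000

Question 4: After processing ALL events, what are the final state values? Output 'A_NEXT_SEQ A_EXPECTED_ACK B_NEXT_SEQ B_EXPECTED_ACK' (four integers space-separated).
After event 0: A_seq=5000 A_ack=320 B_seq=320 B_ack=5000
After event 1: A_seq=5100 A_ack=320 B_seq=320 B_ack=5000
After event 2: A_seq=5140 A_ack=320 B_seq=320 B_ack=5000
After event 3: A_seq=5140 A_ack=320 B_seq=320 B_ack=5140
After event 4: A_seq=5140 A_ack=375 B_seq=375 B_ack=5140
After event 5: A_seq=5140 A_ack=509 B_seq=509 B_ack=5140

Answer: 5140 509 509 5140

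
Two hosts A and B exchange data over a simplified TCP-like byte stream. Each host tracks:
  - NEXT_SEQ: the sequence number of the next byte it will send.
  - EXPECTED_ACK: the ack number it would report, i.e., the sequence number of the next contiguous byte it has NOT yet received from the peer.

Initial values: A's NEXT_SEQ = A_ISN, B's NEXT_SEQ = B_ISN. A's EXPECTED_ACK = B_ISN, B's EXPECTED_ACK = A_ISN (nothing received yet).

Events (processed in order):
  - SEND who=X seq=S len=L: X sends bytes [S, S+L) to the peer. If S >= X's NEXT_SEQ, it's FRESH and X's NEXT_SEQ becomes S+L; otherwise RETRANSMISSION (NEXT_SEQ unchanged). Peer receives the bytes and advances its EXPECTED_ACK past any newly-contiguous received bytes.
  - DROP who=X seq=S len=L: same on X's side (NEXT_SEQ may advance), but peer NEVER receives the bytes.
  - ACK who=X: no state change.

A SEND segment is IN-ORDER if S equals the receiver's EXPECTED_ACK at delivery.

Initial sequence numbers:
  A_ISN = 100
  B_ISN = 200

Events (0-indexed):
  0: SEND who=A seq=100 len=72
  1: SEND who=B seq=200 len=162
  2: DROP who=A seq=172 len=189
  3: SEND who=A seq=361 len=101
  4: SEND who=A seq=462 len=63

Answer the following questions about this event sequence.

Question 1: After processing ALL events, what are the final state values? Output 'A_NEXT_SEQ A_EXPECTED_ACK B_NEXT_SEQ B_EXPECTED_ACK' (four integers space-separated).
After event 0: A_seq=172 A_ack=200 B_seq=200 B_ack=172
After event 1: A_seq=172 A_ack=362 B_seq=362 B_ack=172
After event 2: A_seq=361 A_ack=362 B_seq=362 B_ack=172
After event 3: A_seq=462 A_ack=362 B_seq=362 B_ack=172
After event 4: A_seq=525 A_ack=362 B_seq=362 B_ack=172

Answer: 525 362 362 172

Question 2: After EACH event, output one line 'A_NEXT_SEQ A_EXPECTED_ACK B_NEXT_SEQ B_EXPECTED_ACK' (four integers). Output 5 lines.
172 200 200 172
172 362 362 172
361 362 362 172
462 362 362 172
525 362 362 172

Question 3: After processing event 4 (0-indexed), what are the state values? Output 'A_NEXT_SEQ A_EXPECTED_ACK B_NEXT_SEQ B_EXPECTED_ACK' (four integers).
After event 0: A_seq=172 A_ack=200 B_seq=200 B_ack=172
After event 1: A_seq=172 A_ack=362 B_seq=362 B_ack=172
After event 2: A_seq=361 A_ack=362 B_seq=362 B_ack=172
After event 3: A_seq=462 A_ack=362 B_seq=362 B_ack=172
After event 4: A_seq=525 A_ack=362 B_seq=362 B_ack=172

525 362 362 172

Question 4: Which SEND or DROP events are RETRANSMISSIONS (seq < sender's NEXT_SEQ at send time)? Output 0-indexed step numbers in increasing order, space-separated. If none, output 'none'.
Answer: none

Derivation:
Step 0: SEND seq=100 -> fresh
Step 1: SEND seq=200 -> fresh
Step 2: DROP seq=172 -> fresh
Step 3: SEND seq=361 -> fresh
Step 4: SEND seq=462 -> fresh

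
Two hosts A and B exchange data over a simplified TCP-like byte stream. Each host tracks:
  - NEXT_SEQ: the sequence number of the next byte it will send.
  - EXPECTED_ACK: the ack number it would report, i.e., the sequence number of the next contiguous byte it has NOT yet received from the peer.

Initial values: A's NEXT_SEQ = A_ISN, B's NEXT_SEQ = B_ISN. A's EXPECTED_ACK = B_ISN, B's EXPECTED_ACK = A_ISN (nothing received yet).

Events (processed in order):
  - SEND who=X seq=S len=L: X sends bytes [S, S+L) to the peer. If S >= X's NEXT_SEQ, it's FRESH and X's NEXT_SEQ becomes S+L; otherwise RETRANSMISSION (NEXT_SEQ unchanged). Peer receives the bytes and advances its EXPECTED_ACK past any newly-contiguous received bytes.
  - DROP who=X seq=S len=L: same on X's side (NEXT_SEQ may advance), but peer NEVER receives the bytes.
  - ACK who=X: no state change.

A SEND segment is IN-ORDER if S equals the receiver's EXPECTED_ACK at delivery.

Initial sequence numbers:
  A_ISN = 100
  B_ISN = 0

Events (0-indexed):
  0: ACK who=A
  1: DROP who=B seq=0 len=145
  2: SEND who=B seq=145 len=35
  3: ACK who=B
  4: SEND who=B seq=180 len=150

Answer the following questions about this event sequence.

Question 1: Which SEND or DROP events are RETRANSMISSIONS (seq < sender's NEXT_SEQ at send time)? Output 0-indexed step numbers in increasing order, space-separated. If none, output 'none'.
Answer: none

Derivation:
Step 1: DROP seq=0 -> fresh
Step 2: SEND seq=145 -> fresh
Step 4: SEND seq=180 -> fresh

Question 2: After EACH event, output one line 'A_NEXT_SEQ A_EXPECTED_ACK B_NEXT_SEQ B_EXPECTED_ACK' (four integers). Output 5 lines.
100 0 0 100
100 0 145 100
100 0 180 100
100 0 180 100
100 0 330 100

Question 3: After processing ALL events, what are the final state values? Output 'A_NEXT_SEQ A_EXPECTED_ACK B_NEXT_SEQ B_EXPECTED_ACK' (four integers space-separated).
Answer: 100 0 330 100

Derivation:
After event 0: A_seq=100 A_ack=0 B_seq=0 B_ack=100
After event 1: A_seq=100 A_ack=0 B_seq=145 B_ack=100
After event 2: A_seq=100 A_ack=0 B_seq=180 B_ack=100
After event 3: A_seq=100 A_ack=0 B_seq=180 B_ack=100
After event 4: A_seq=100 A_ack=0 B_seq=330 B_ack=100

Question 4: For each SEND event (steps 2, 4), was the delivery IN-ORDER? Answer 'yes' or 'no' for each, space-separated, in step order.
Answer: no no

Derivation:
Step 2: SEND seq=145 -> out-of-order
Step 4: SEND seq=180 -> out-of-order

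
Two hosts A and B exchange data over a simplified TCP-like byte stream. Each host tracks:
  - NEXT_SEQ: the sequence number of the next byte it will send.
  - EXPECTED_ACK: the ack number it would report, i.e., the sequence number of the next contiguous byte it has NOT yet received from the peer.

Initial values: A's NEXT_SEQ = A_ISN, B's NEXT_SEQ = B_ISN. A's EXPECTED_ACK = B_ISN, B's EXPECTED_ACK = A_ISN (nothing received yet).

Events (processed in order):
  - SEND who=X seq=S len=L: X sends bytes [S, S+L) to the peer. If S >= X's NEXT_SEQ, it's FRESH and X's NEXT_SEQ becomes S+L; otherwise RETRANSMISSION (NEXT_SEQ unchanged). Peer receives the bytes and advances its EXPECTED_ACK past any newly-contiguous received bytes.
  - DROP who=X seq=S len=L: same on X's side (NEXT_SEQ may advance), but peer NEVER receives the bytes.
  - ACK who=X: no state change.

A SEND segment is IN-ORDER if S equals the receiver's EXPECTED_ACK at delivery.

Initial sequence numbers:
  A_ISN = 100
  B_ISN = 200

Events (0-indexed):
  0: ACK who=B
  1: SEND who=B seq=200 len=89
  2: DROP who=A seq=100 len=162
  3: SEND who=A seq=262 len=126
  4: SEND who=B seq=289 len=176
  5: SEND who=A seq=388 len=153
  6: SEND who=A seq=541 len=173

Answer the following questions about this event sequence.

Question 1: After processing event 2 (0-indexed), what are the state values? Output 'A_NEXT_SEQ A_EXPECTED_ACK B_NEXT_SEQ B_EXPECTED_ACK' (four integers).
After event 0: A_seq=100 A_ack=200 B_seq=200 B_ack=100
After event 1: A_seq=100 A_ack=289 B_seq=289 B_ack=100
After event 2: A_seq=262 A_ack=289 B_seq=289 B_ack=100

262 289 289 100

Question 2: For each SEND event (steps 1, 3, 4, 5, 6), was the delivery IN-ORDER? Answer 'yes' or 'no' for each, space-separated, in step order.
Answer: yes no yes no no

Derivation:
Step 1: SEND seq=200 -> in-order
Step 3: SEND seq=262 -> out-of-order
Step 4: SEND seq=289 -> in-order
Step 5: SEND seq=388 -> out-of-order
Step 6: SEND seq=541 -> out-of-order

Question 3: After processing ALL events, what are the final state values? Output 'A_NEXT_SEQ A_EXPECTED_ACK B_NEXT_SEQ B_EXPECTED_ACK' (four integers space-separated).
After event 0: A_seq=100 A_ack=200 B_seq=200 B_ack=100
After event 1: A_seq=100 A_ack=289 B_seq=289 B_ack=100
After event 2: A_seq=262 A_ack=289 B_seq=289 B_ack=100
After event 3: A_seq=388 A_ack=289 B_seq=289 B_ack=100
After event 4: A_seq=388 A_ack=465 B_seq=465 B_ack=100
After event 5: A_seq=541 A_ack=465 B_seq=465 B_ack=100
After event 6: A_seq=714 A_ack=465 B_seq=465 B_ack=100

Answer: 714 465 465 100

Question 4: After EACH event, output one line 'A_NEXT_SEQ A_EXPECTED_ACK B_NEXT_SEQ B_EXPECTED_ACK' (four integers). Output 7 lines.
100 200 200 100
100 289 289 100
262 289 289 100
388 289 289 100
388 465 465 100
541 465 465 100
714 465 465 100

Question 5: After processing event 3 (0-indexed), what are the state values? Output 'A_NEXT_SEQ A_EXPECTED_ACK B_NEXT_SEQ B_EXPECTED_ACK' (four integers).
After event 0: A_seq=100 A_ack=200 B_seq=200 B_ack=100
After event 1: A_seq=100 A_ack=289 B_seq=289 B_ack=100
After event 2: A_seq=262 A_ack=289 B_seq=289 B_ack=100
After event 3: A_seq=388 A_ack=289 B_seq=289 B_ack=100

388 289 289 100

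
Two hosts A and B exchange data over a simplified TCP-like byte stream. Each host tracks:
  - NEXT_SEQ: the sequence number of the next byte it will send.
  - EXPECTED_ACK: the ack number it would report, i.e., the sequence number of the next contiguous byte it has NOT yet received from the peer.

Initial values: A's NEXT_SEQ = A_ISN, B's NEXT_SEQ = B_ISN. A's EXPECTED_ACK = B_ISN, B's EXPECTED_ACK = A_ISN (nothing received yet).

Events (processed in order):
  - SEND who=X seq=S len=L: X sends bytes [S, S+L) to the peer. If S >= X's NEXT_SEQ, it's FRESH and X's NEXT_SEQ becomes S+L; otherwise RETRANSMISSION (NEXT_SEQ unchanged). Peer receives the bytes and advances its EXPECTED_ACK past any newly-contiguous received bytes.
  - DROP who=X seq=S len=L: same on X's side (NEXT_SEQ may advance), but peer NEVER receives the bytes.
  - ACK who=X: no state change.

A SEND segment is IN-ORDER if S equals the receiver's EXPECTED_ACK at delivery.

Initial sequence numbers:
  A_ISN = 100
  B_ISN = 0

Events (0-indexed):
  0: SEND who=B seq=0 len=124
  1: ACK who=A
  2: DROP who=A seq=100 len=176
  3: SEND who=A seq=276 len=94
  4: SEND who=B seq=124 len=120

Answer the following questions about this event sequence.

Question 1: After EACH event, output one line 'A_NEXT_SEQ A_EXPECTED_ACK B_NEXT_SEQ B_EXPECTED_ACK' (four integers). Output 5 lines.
100 124 124 100
100 124 124 100
276 124 124 100
370 124 124 100
370 244 244 100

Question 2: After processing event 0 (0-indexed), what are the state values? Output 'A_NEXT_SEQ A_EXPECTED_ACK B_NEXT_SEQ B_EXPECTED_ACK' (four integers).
After event 0: A_seq=100 A_ack=124 B_seq=124 B_ack=100

100 124 124 100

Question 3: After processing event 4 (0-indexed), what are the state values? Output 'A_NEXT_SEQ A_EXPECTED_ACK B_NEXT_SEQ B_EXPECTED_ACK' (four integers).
After event 0: A_seq=100 A_ack=124 B_seq=124 B_ack=100
After event 1: A_seq=100 A_ack=124 B_seq=124 B_ack=100
After event 2: A_seq=276 A_ack=124 B_seq=124 B_ack=100
After event 3: A_seq=370 A_ack=124 B_seq=124 B_ack=100
After event 4: A_seq=370 A_ack=244 B_seq=244 B_ack=100

370 244 244 100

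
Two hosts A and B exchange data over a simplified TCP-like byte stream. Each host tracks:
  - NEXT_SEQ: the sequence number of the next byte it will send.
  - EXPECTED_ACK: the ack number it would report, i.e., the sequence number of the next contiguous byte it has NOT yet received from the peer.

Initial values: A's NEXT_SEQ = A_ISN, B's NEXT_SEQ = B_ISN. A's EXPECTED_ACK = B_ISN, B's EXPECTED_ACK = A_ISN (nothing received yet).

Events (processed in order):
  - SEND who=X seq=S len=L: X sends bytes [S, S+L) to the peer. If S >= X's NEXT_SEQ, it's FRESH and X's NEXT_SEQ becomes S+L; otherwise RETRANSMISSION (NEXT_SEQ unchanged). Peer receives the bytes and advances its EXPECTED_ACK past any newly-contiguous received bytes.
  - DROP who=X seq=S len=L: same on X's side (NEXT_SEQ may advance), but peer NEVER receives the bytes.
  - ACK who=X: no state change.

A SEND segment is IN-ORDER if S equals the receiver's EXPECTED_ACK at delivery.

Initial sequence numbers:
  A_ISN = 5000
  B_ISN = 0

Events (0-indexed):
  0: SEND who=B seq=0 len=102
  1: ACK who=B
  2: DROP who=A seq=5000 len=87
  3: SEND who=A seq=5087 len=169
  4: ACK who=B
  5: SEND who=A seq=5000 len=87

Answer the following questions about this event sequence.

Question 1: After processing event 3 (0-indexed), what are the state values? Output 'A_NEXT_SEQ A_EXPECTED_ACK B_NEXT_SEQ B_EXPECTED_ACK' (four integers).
After event 0: A_seq=5000 A_ack=102 B_seq=102 B_ack=5000
After event 1: A_seq=5000 A_ack=102 B_seq=102 B_ack=5000
After event 2: A_seq=5087 A_ack=102 B_seq=102 B_ack=5000
After event 3: A_seq=5256 A_ack=102 B_seq=102 B_ack=5000

5256 102 102 5000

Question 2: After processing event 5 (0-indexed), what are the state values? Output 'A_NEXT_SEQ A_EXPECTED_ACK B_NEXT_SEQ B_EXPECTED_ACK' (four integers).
After event 0: A_seq=5000 A_ack=102 B_seq=102 B_ack=5000
After event 1: A_seq=5000 A_ack=102 B_seq=102 B_ack=5000
After event 2: A_seq=5087 A_ack=102 B_seq=102 B_ack=5000
After event 3: A_seq=5256 A_ack=102 B_seq=102 B_ack=5000
After event 4: A_seq=5256 A_ack=102 B_seq=102 B_ack=5000
After event 5: A_seq=5256 A_ack=102 B_seq=102 B_ack=5256

5256 102 102 5256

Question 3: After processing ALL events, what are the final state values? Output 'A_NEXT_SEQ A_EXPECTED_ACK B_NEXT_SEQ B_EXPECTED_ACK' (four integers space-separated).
After event 0: A_seq=5000 A_ack=102 B_seq=102 B_ack=5000
After event 1: A_seq=5000 A_ack=102 B_seq=102 B_ack=5000
After event 2: A_seq=5087 A_ack=102 B_seq=102 B_ack=5000
After event 3: A_seq=5256 A_ack=102 B_seq=102 B_ack=5000
After event 4: A_seq=5256 A_ack=102 B_seq=102 B_ack=5000
After event 5: A_seq=5256 A_ack=102 B_seq=102 B_ack=5256

Answer: 5256 102 102 5256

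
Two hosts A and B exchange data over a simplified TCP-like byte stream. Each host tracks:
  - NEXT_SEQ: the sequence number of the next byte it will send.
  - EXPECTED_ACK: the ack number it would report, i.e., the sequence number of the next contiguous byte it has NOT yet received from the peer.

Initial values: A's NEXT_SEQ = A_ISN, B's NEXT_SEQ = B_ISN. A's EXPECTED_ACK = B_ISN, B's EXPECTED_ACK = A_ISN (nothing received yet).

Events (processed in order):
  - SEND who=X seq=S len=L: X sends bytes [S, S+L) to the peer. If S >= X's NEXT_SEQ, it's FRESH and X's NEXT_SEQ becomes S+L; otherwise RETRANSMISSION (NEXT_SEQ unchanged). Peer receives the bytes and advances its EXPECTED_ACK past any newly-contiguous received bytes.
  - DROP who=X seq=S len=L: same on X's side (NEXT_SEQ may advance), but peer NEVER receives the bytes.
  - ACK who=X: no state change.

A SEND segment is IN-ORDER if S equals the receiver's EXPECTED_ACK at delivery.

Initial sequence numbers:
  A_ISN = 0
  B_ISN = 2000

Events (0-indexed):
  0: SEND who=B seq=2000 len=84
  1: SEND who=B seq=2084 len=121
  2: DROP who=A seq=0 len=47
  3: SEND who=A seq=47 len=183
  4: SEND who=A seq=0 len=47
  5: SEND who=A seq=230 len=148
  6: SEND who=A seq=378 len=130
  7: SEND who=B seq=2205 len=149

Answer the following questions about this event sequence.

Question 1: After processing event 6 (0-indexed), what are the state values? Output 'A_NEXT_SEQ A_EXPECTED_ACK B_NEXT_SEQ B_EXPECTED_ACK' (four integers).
After event 0: A_seq=0 A_ack=2084 B_seq=2084 B_ack=0
After event 1: A_seq=0 A_ack=2205 B_seq=2205 B_ack=0
After event 2: A_seq=47 A_ack=2205 B_seq=2205 B_ack=0
After event 3: A_seq=230 A_ack=2205 B_seq=2205 B_ack=0
After event 4: A_seq=230 A_ack=2205 B_seq=2205 B_ack=230
After event 5: A_seq=378 A_ack=2205 B_seq=2205 B_ack=378
After event 6: A_seq=508 A_ack=2205 B_seq=2205 B_ack=508

508 2205 2205 508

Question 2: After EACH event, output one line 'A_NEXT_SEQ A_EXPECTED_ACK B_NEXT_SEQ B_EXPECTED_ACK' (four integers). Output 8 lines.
0 2084 2084 0
0 2205 2205 0
47 2205 2205 0
230 2205 2205 0
230 2205 2205 230
378 2205 2205 378
508 2205 2205 508
508 2354 2354 508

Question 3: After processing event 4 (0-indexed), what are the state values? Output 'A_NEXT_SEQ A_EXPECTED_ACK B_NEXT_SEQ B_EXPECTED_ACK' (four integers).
After event 0: A_seq=0 A_ack=2084 B_seq=2084 B_ack=0
After event 1: A_seq=0 A_ack=2205 B_seq=2205 B_ack=0
After event 2: A_seq=47 A_ack=2205 B_seq=2205 B_ack=0
After event 3: A_seq=230 A_ack=2205 B_seq=2205 B_ack=0
After event 4: A_seq=230 A_ack=2205 B_seq=2205 B_ack=230

230 2205 2205 230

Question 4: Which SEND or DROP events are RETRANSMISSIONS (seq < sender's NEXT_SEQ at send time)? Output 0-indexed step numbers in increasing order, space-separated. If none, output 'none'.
Step 0: SEND seq=2000 -> fresh
Step 1: SEND seq=2084 -> fresh
Step 2: DROP seq=0 -> fresh
Step 3: SEND seq=47 -> fresh
Step 4: SEND seq=0 -> retransmit
Step 5: SEND seq=230 -> fresh
Step 6: SEND seq=378 -> fresh
Step 7: SEND seq=2205 -> fresh

Answer: 4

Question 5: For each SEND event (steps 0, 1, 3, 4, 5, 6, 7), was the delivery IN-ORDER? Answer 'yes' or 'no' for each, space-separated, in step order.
Step 0: SEND seq=2000 -> in-order
Step 1: SEND seq=2084 -> in-order
Step 3: SEND seq=47 -> out-of-order
Step 4: SEND seq=0 -> in-order
Step 5: SEND seq=230 -> in-order
Step 6: SEND seq=378 -> in-order
Step 7: SEND seq=2205 -> in-order

Answer: yes yes no yes yes yes yes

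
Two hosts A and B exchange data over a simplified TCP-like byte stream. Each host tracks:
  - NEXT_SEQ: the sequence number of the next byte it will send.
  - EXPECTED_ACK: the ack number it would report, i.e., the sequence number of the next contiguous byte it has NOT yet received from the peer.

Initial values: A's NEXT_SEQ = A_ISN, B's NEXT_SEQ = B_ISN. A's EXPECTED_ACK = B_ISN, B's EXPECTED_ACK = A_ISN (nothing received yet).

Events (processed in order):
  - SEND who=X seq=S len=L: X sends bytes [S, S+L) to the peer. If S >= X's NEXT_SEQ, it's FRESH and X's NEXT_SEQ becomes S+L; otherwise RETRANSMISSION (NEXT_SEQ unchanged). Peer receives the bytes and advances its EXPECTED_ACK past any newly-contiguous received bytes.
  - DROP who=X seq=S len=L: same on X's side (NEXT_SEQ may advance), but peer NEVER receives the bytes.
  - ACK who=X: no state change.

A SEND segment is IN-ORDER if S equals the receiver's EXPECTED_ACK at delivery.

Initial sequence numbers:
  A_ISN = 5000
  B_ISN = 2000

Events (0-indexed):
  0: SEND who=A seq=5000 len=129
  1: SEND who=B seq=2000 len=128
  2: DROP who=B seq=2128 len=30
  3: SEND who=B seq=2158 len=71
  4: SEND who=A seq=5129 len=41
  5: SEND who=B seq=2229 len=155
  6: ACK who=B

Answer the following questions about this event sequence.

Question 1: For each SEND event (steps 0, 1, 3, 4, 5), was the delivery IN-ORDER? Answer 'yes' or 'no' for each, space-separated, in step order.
Answer: yes yes no yes no

Derivation:
Step 0: SEND seq=5000 -> in-order
Step 1: SEND seq=2000 -> in-order
Step 3: SEND seq=2158 -> out-of-order
Step 4: SEND seq=5129 -> in-order
Step 5: SEND seq=2229 -> out-of-order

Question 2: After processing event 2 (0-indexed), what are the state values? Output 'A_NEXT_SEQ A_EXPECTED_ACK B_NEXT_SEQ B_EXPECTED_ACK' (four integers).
After event 0: A_seq=5129 A_ack=2000 B_seq=2000 B_ack=5129
After event 1: A_seq=5129 A_ack=2128 B_seq=2128 B_ack=5129
After event 2: A_seq=5129 A_ack=2128 B_seq=2158 B_ack=5129

5129 2128 2158 5129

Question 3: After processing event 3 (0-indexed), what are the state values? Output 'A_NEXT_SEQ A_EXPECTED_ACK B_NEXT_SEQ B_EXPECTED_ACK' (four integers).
After event 0: A_seq=5129 A_ack=2000 B_seq=2000 B_ack=5129
After event 1: A_seq=5129 A_ack=2128 B_seq=2128 B_ack=5129
After event 2: A_seq=5129 A_ack=2128 B_seq=2158 B_ack=5129
After event 3: A_seq=5129 A_ack=2128 B_seq=2229 B_ack=5129

5129 2128 2229 5129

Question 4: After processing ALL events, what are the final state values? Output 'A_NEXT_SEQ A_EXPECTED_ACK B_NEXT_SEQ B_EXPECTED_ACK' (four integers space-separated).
Answer: 5170 2128 2384 5170

Derivation:
After event 0: A_seq=5129 A_ack=2000 B_seq=2000 B_ack=5129
After event 1: A_seq=5129 A_ack=2128 B_seq=2128 B_ack=5129
After event 2: A_seq=5129 A_ack=2128 B_seq=2158 B_ack=5129
After event 3: A_seq=5129 A_ack=2128 B_seq=2229 B_ack=5129
After event 4: A_seq=5170 A_ack=2128 B_seq=2229 B_ack=5170
After event 5: A_seq=5170 A_ack=2128 B_seq=2384 B_ack=5170
After event 6: A_seq=5170 A_ack=2128 B_seq=2384 B_ack=5170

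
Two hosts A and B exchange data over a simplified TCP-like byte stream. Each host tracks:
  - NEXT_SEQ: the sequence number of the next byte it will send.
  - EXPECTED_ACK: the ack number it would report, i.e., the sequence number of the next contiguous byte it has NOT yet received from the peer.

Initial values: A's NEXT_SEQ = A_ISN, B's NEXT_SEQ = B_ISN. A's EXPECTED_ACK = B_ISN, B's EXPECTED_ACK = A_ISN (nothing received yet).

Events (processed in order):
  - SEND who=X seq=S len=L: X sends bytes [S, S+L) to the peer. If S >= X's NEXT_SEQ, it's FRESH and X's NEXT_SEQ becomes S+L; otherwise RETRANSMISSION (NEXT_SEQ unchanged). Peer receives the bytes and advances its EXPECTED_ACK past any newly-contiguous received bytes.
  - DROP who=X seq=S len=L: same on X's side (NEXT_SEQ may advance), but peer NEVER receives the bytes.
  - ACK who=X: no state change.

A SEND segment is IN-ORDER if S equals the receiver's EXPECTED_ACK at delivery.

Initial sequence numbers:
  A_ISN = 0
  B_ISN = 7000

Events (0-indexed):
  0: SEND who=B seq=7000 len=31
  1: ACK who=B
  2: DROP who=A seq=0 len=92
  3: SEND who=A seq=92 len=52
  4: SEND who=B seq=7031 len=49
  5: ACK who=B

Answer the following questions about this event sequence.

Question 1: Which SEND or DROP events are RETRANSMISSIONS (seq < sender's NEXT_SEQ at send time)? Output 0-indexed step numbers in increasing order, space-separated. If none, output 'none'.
Step 0: SEND seq=7000 -> fresh
Step 2: DROP seq=0 -> fresh
Step 3: SEND seq=92 -> fresh
Step 4: SEND seq=7031 -> fresh

Answer: none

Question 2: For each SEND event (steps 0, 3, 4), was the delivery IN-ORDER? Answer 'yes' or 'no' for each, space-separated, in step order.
Answer: yes no yes

Derivation:
Step 0: SEND seq=7000 -> in-order
Step 3: SEND seq=92 -> out-of-order
Step 4: SEND seq=7031 -> in-order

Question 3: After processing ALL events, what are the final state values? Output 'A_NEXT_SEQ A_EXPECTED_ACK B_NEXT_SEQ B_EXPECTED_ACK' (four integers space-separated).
Answer: 144 7080 7080 0

Derivation:
After event 0: A_seq=0 A_ack=7031 B_seq=7031 B_ack=0
After event 1: A_seq=0 A_ack=7031 B_seq=7031 B_ack=0
After event 2: A_seq=92 A_ack=7031 B_seq=7031 B_ack=0
After event 3: A_seq=144 A_ack=7031 B_seq=7031 B_ack=0
After event 4: A_seq=144 A_ack=7080 B_seq=7080 B_ack=0
After event 5: A_seq=144 A_ack=7080 B_seq=7080 B_ack=0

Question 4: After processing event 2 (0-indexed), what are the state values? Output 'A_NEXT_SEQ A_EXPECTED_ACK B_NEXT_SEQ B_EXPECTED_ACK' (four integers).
After event 0: A_seq=0 A_ack=7031 B_seq=7031 B_ack=0
After event 1: A_seq=0 A_ack=7031 B_seq=7031 B_ack=0
After event 2: A_seq=92 A_ack=7031 B_seq=7031 B_ack=0

92 7031 7031 0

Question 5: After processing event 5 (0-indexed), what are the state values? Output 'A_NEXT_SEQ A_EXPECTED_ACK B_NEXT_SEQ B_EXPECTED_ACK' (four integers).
After event 0: A_seq=0 A_ack=7031 B_seq=7031 B_ack=0
After event 1: A_seq=0 A_ack=7031 B_seq=7031 B_ack=0
After event 2: A_seq=92 A_ack=7031 B_seq=7031 B_ack=0
After event 3: A_seq=144 A_ack=7031 B_seq=7031 B_ack=0
After event 4: A_seq=144 A_ack=7080 B_seq=7080 B_ack=0
After event 5: A_seq=144 A_ack=7080 B_seq=7080 B_ack=0

144 7080 7080 0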